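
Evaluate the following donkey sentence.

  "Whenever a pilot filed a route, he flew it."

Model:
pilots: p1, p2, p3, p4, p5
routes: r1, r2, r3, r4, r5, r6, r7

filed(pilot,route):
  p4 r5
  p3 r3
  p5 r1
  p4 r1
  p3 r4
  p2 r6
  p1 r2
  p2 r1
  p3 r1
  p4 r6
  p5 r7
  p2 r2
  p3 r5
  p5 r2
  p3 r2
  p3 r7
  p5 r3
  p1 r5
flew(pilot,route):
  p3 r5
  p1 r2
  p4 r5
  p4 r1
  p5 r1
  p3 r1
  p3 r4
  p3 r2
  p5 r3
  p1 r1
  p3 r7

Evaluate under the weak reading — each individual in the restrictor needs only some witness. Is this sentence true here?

"it" takes "a route" as antecedent — a donkey pronoun bound across the clause boundary.
Weak reading: every pilot p with some filed-route has at least one filed-route r such that flew(p,r).
Per pilot: p1:✓  p2:✗  p3:✓  p4:✓  p5:✓
p2 has no witness among its filed-routes.

False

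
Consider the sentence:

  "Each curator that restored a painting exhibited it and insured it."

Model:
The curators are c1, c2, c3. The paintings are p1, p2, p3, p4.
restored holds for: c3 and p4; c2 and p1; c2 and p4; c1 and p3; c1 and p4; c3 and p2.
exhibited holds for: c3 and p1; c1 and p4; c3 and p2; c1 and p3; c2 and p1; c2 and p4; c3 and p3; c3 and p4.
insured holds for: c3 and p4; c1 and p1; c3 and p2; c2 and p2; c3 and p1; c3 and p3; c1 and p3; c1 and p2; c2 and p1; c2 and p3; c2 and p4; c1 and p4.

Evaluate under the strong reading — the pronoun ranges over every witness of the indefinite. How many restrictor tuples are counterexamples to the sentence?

"it" takes "a painting" as antecedent — a donkey pronoun bound across the clause boundary.
Strong reading: for every (c,p) with restored(c,p), exhibited(c,p) ∧ insured(c,p).
Restrictor pairs: (c1,p3) ✓  (c1,p4) ✓  (c2,p1) ✓  (c2,p4) ✓  (c3,p2) ✓  (c3,p4) ✓
Counterexamples (restrictor pairs failing the scope): 0.

0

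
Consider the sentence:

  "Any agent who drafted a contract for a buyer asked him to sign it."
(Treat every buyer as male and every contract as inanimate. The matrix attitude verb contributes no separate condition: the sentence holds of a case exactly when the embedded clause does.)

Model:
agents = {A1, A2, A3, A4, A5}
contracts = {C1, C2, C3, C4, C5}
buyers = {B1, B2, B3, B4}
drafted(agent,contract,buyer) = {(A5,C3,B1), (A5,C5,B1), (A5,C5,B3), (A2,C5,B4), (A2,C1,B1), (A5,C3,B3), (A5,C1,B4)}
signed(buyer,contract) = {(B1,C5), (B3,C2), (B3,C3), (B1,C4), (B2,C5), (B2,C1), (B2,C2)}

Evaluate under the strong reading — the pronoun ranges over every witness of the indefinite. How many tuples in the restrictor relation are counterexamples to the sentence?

5

"him" takes "a buyer" as antecedent and "it" takes "a contract"; both are donkey pronouns co-varying with the restrictor.
Strong reading: for every (a,c,b) with drafted(a,c,b), signed(b,c).
Restrictor triples: (A2,C1,B1)→signed(B1,C1) ✗  (A2,C5,B4)→signed(B4,C5) ✗  (A5,C1,B4)→signed(B4,C1) ✗  (A5,C3,B1)→signed(B1,C3) ✗  (A5,C3,B3)→signed(B3,C3) ✓  (A5,C5,B1)→signed(B1,C5) ✓  (A5,C5,B3)→signed(B3,C5) ✗
Counterexamples (restrictor triples failing the scope): 5.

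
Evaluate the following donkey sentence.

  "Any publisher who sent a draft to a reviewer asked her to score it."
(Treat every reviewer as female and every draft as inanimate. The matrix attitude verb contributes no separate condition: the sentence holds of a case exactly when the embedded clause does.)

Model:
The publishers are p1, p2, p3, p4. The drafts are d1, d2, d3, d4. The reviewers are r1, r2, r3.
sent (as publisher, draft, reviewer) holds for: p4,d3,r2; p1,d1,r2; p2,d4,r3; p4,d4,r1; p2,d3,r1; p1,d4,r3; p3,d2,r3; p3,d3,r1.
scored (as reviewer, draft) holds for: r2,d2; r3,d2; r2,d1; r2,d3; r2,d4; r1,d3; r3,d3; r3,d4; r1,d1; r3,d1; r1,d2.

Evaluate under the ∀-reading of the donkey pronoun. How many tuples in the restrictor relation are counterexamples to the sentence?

1

"her" takes "a reviewer" as antecedent and "it" takes "a draft"; both are donkey pronouns co-varying with the restrictor.
Strong reading: for every (p,d,r) with sent(p,d,r), scored(r,d).
Restrictor triples: (p1,d1,r2)→scored(r2,d1) ✓  (p1,d4,r3)→scored(r3,d4) ✓  (p2,d3,r1)→scored(r1,d3) ✓  (p2,d4,r3)→scored(r3,d4) ✓  (p3,d2,r3)→scored(r3,d2) ✓  (p3,d3,r1)→scored(r1,d3) ✓  (p4,d3,r2)→scored(r2,d3) ✓  (p4,d4,r1)→scored(r1,d4) ✗
Counterexamples (restrictor triples failing the scope): 1.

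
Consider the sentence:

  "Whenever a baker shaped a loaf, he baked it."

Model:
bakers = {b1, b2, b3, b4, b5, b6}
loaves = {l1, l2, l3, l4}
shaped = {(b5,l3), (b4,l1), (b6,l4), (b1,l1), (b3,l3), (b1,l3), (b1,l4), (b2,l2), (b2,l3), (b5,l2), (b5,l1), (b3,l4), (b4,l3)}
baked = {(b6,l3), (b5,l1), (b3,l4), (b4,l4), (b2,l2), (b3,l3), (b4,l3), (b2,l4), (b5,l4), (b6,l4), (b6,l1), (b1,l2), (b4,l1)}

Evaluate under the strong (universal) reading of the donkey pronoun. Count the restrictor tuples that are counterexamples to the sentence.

6

"it" takes "a loaf" as antecedent — a donkey pronoun bound across the clause boundary.
Strong reading: for every (b,l) with shaped(b,l), baked(b,l).
Restrictor pairs: (b1,l1) ✗  (b1,l3) ✗  (b1,l4) ✗  (b2,l2) ✓  (b2,l3) ✗  (b3,l3) ✓  (b3,l4) ✓  (b4,l1) ✓  (b4,l3) ✓  (b5,l1) ✓  (b5,l2) ✗  (b5,l3) ✗  (b6,l4) ✓
Counterexamples (restrictor pairs failing the scope): 6.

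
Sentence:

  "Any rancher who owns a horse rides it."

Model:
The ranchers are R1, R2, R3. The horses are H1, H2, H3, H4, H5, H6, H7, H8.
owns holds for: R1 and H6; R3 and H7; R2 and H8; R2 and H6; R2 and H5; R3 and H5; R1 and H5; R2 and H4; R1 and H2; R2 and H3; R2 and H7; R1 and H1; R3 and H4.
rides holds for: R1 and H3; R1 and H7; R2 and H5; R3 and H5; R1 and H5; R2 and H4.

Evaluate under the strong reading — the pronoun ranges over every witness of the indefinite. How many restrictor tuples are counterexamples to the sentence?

"it" takes "a horse" as antecedent — a donkey pronoun bound across the clause boundary.
Strong reading: for every (r,h) with owns(r,h), rides(r,h).
Restrictor pairs: (R1,H1) ✗  (R1,H2) ✗  (R1,H5) ✓  (R1,H6) ✗  (R2,H3) ✗  (R2,H4) ✓  (R2,H5) ✓  (R2,H6) ✗  (R2,H7) ✗  (R2,H8) ✗  (R3,H4) ✗  (R3,H5) ✓  (R3,H7) ✗
Counterexamples (restrictor pairs failing the scope): 9.

9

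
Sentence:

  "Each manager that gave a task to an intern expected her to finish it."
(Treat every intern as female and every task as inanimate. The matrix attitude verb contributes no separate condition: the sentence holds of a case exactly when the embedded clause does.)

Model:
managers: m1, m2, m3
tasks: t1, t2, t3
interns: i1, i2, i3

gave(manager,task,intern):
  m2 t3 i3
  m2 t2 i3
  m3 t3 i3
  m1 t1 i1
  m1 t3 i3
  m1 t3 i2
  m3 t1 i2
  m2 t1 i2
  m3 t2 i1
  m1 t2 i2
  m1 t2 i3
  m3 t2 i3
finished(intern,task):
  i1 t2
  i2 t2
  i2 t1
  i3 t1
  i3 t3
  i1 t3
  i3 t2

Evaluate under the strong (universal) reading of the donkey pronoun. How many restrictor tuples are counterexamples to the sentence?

"her" takes "an intern" as antecedent and "it" takes "a task"; both are donkey pronouns co-varying with the restrictor.
Strong reading: for every (m,t,i) with gave(m,t,i), finished(i,t).
Restrictor triples: (m1,t1,i1)→finished(i1,t1) ✗  (m1,t2,i2)→finished(i2,t2) ✓  (m1,t2,i3)→finished(i3,t2) ✓  (m1,t3,i2)→finished(i2,t3) ✗  (m1,t3,i3)→finished(i3,t3) ✓  (m2,t1,i2)→finished(i2,t1) ✓  (m2,t2,i3)→finished(i3,t2) ✓  (m2,t3,i3)→finished(i3,t3) ✓  (m3,t1,i2)→finished(i2,t1) ✓  (m3,t2,i1)→finished(i1,t2) ✓  (m3,t2,i3)→finished(i3,t2) ✓  (m3,t3,i3)→finished(i3,t3) ✓
Counterexamples (restrictor triples failing the scope): 2.

2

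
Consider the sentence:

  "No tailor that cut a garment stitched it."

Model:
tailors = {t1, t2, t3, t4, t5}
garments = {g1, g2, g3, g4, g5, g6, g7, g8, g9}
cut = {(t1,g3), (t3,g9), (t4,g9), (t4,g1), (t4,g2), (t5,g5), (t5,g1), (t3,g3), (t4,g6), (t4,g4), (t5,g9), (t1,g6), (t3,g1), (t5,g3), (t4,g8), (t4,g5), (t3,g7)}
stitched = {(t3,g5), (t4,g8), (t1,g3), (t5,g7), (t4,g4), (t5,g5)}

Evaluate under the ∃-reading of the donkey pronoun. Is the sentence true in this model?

False

"it" takes "a garment" as antecedent — a donkey pronoun bound across the clause boundary.
Truth condition: for no (t,g) with cut(t,g) does stitched(t,g) hold.
Restrictor pairs — does the scope hold? (t1,g3):holds  (t1,g6):fails  (t3,g1):fails  (t3,g3):fails  (t3,g7):fails  (t3,g9):fails  (t4,g1):fails  (t4,g2):fails  (t4,g4):holds  (t4,g5):fails  (t4,g6):fails  (t4,g8):holds  (t4,g9):fails  (t5,g1):fails  (t5,g3):fails  (t5,g5):holds  (t5,g9):fails
Scope holds for 4 pair(s), so the sentence is false.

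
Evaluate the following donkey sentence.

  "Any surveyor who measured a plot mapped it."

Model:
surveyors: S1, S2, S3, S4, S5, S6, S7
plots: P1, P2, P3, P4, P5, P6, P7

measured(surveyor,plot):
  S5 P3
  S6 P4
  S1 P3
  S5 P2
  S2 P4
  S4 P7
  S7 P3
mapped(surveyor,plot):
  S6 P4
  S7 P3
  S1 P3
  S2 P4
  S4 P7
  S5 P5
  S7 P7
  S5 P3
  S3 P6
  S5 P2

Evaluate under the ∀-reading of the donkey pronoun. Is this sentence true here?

True

"it" takes "a plot" as antecedent — a donkey pronoun bound across the clause boundary.
Strong reading: for every (s,p) with measured(s,p), mapped(s,p).
Restrictor pairs: (S1,P3) ✓  (S2,P4) ✓  (S4,P7) ✓  (S5,P2) ✓  (S5,P3) ✓  (S6,P4) ✓  (S7,P3) ✓
Every restrictor pair satisfies the scope.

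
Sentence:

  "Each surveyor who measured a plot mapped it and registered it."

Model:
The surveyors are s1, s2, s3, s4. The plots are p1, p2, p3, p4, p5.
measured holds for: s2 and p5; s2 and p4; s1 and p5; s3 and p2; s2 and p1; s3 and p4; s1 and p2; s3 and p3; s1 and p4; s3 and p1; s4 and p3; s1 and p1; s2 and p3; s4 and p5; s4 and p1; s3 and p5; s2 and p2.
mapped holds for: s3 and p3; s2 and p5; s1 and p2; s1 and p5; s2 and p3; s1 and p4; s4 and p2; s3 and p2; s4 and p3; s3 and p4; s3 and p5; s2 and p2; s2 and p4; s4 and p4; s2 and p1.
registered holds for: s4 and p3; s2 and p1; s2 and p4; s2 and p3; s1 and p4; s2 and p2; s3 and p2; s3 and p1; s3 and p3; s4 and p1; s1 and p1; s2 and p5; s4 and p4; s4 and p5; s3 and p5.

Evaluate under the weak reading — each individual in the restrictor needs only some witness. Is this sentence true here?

True

"it" takes "a plot" as antecedent — a donkey pronoun bound across the clause boundary.
Weak reading: every surveyor s with some measured-plot has at least one measured-plot p such that mapped(s,p) ∧ registered(s,p).
Per surveyor: s1:✓  s2:✓  s3:✓  s4:✓
Every surveyor in the restrictor has a witness.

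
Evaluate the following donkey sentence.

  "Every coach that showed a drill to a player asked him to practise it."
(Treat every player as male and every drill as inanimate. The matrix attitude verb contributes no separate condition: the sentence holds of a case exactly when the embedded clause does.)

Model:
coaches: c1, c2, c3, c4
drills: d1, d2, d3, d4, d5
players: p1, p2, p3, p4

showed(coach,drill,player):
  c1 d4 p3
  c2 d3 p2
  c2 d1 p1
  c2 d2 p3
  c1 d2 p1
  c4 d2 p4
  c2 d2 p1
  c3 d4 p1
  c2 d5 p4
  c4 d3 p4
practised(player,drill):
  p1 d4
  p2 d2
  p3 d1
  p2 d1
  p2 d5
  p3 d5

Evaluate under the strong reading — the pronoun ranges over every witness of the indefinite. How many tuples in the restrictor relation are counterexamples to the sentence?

"him" takes "a player" as antecedent and "it" takes "a drill"; both are donkey pronouns co-varying with the restrictor.
Strong reading: for every (c,d,p) with showed(c,d,p), practised(p,d).
Restrictor triples: (c1,d2,p1)→practised(p1,d2) ✗  (c1,d4,p3)→practised(p3,d4) ✗  (c2,d1,p1)→practised(p1,d1) ✗  (c2,d2,p1)→practised(p1,d2) ✗  (c2,d2,p3)→practised(p3,d2) ✗  (c2,d3,p2)→practised(p2,d3) ✗  (c2,d5,p4)→practised(p4,d5) ✗  (c3,d4,p1)→practised(p1,d4) ✓  (c4,d2,p4)→practised(p4,d2) ✗  (c4,d3,p4)→practised(p4,d3) ✗
Counterexamples (restrictor triples failing the scope): 9.

9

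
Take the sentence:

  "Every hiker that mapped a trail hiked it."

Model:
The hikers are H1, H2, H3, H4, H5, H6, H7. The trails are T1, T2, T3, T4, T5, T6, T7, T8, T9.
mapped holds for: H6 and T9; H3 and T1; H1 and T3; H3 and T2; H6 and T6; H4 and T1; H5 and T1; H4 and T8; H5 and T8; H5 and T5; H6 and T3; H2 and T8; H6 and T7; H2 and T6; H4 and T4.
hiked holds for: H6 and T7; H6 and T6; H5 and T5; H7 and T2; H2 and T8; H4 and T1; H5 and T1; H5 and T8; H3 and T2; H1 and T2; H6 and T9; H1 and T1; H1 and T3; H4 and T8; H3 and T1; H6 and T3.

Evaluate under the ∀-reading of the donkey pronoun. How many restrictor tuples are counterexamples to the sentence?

"it" takes "a trail" as antecedent — a donkey pronoun bound across the clause boundary.
Strong reading: for every (h,t) with mapped(h,t), hiked(h,t).
Restrictor pairs: (H1,T3) ✓  (H2,T6) ✗  (H2,T8) ✓  (H3,T1) ✓  (H3,T2) ✓  (H4,T1) ✓  (H4,T4) ✗  (H4,T8) ✓  (H5,T1) ✓  (H5,T5) ✓  (H5,T8) ✓  (H6,T3) ✓  (H6,T6) ✓  (H6,T7) ✓  (H6,T9) ✓
Counterexamples (restrictor pairs failing the scope): 2.

2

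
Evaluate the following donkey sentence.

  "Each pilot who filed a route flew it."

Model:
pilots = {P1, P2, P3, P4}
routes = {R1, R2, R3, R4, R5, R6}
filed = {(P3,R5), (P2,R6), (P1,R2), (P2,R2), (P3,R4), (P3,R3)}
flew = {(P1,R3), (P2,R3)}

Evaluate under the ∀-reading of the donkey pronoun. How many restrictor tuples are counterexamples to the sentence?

"it" takes "a route" as antecedent — a donkey pronoun bound across the clause boundary.
Strong reading: for every (p,r) with filed(p,r), flew(p,r).
Restrictor pairs: (P1,R2) ✗  (P2,R2) ✗  (P2,R6) ✗  (P3,R3) ✗  (P3,R4) ✗  (P3,R5) ✗
Counterexamples (restrictor pairs failing the scope): 6.

6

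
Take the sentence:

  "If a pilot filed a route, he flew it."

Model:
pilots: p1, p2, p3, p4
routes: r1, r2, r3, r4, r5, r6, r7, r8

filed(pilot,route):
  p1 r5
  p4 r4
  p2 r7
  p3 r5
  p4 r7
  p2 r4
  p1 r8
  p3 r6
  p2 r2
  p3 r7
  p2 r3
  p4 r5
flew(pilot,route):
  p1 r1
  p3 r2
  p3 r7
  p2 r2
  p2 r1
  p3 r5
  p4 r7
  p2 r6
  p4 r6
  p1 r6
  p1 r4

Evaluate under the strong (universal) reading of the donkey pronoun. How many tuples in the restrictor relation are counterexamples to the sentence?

"it" takes "a route" as antecedent — a donkey pronoun bound across the clause boundary.
Strong reading: for every (p,r) with filed(p,r), flew(p,r).
Restrictor pairs: (p1,r5) ✗  (p1,r8) ✗  (p2,r2) ✓  (p2,r3) ✗  (p2,r4) ✗  (p2,r7) ✗  (p3,r5) ✓  (p3,r6) ✗  (p3,r7) ✓  (p4,r4) ✗  (p4,r5) ✗  (p4,r7) ✓
Counterexamples (restrictor pairs failing the scope): 8.

8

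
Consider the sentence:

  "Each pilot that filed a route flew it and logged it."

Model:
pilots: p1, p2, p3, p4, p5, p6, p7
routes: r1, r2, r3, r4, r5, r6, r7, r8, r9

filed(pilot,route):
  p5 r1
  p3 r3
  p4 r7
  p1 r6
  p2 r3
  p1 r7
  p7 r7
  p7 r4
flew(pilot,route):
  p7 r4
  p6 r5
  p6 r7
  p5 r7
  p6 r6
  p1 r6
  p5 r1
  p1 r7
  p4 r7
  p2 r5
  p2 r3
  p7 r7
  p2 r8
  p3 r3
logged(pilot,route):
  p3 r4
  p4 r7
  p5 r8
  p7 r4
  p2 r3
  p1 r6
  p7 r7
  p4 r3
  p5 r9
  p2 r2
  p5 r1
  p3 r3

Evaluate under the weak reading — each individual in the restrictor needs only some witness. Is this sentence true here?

"it" takes "a route" as antecedent — a donkey pronoun bound across the clause boundary.
Weak reading: every pilot p with some filed-route has at least one filed-route r such that flew(p,r) ∧ logged(p,r).
Per pilot: p1:✓  p2:✓  p3:✓  p4:✓  p5:✓  p7:✓
Every pilot in the restrictor has a witness.

True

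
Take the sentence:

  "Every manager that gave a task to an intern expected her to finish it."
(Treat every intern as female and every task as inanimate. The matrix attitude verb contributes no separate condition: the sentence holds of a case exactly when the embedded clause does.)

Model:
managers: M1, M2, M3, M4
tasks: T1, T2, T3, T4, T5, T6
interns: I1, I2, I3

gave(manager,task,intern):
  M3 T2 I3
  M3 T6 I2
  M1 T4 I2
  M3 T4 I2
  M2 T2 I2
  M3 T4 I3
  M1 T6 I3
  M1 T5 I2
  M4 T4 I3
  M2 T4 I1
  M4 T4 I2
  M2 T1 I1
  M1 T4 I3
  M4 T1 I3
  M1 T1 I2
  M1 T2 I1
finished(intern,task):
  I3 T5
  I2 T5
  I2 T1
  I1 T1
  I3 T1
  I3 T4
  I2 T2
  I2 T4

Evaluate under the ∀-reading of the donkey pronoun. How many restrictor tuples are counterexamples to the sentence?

"her" takes "an intern" as antecedent and "it" takes "a task"; both are donkey pronouns co-varying with the restrictor.
Strong reading: for every (m,t,i) with gave(m,t,i), finished(i,t).
Restrictor triples: (M1,T1,I2)→finished(I2,T1) ✓  (M1,T2,I1)→finished(I1,T2) ✗  (M1,T4,I2)→finished(I2,T4) ✓  (M1,T4,I3)→finished(I3,T4) ✓  (M1,T5,I2)→finished(I2,T5) ✓  (M1,T6,I3)→finished(I3,T6) ✗  (M2,T1,I1)→finished(I1,T1) ✓  (M2,T2,I2)→finished(I2,T2) ✓  (M2,T4,I1)→finished(I1,T4) ✗  (M3,T2,I3)→finished(I3,T2) ✗  (M3,T4,I2)→finished(I2,T4) ✓  (M3,T4,I3)→finished(I3,T4) ✓  (M3,T6,I2)→finished(I2,T6) ✗  (M4,T1,I3)→finished(I3,T1) ✓  (M4,T4,I2)→finished(I2,T4) ✓  (M4,T4,I3)→finished(I3,T4) ✓
Counterexamples (restrictor triples failing the scope): 5.

5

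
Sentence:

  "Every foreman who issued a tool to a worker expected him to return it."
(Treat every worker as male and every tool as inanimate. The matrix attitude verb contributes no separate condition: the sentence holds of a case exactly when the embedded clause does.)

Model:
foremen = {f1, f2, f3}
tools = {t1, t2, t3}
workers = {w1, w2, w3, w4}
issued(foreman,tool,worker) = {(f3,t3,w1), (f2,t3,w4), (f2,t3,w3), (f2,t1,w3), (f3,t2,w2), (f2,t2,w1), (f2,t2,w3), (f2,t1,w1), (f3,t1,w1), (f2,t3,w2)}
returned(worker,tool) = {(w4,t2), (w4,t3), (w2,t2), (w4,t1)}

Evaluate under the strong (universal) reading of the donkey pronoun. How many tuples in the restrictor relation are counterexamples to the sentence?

8

"him" takes "a worker" as antecedent and "it" takes "a tool"; both are donkey pronouns co-varying with the restrictor.
Strong reading: for every (f,t,w) with issued(f,t,w), returned(w,t).
Restrictor triples: (f2,t1,w1)→returned(w1,t1) ✗  (f2,t1,w3)→returned(w3,t1) ✗  (f2,t2,w1)→returned(w1,t2) ✗  (f2,t2,w3)→returned(w3,t2) ✗  (f2,t3,w2)→returned(w2,t3) ✗  (f2,t3,w3)→returned(w3,t3) ✗  (f2,t3,w4)→returned(w4,t3) ✓  (f3,t1,w1)→returned(w1,t1) ✗  (f3,t2,w2)→returned(w2,t2) ✓  (f3,t3,w1)→returned(w1,t3) ✗
Counterexamples (restrictor triples failing the scope): 8.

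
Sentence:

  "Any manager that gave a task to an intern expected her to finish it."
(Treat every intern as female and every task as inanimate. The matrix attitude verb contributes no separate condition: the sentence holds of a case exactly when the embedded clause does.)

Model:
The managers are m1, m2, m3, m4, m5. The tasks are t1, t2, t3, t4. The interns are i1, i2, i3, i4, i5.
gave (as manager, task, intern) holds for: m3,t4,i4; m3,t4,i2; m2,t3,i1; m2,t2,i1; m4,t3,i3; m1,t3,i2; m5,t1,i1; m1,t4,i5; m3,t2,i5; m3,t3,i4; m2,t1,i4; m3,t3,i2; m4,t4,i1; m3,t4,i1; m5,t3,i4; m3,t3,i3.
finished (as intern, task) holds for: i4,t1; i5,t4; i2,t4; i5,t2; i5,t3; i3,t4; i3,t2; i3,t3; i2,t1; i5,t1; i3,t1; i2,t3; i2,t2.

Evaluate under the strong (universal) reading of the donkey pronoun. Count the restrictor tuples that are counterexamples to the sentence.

"her" takes "an intern" as antecedent and "it" takes "a task"; both are donkey pronouns co-varying with the restrictor.
Strong reading: for every (m,t,i) with gave(m,t,i), finished(i,t).
Restrictor triples: (m1,t3,i2)→finished(i2,t3) ✓  (m1,t4,i5)→finished(i5,t4) ✓  (m2,t1,i4)→finished(i4,t1) ✓  (m2,t2,i1)→finished(i1,t2) ✗  (m2,t3,i1)→finished(i1,t3) ✗  (m3,t2,i5)→finished(i5,t2) ✓  (m3,t3,i2)→finished(i2,t3) ✓  (m3,t3,i3)→finished(i3,t3) ✓  (m3,t3,i4)→finished(i4,t3) ✗  (m3,t4,i1)→finished(i1,t4) ✗  (m3,t4,i2)→finished(i2,t4) ✓  (m3,t4,i4)→finished(i4,t4) ✗  (m4,t3,i3)→finished(i3,t3) ✓  (m4,t4,i1)→finished(i1,t4) ✗  (m5,t1,i1)→finished(i1,t1) ✗  (m5,t3,i4)→finished(i4,t3) ✗
Counterexamples (restrictor triples failing the scope): 8.

8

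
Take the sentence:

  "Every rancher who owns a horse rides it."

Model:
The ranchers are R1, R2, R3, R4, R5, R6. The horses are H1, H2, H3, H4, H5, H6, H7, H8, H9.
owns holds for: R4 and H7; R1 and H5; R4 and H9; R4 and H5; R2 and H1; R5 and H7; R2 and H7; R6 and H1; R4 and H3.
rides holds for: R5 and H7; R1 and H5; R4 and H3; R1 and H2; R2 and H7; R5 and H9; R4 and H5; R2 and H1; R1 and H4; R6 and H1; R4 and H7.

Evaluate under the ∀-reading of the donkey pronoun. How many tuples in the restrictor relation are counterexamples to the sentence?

1

"it" takes "a horse" as antecedent — a donkey pronoun bound across the clause boundary.
Strong reading: for every (r,h) with owns(r,h), rides(r,h).
Restrictor pairs: (R1,H5) ✓  (R2,H1) ✓  (R2,H7) ✓  (R4,H3) ✓  (R4,H5) ✓  (R4,H7) ✓  (R4,H9) ✗  (R5,H7) ✓  (R6,H1) ✓
Counterexamples (restrictor pairs failing the scope): 1.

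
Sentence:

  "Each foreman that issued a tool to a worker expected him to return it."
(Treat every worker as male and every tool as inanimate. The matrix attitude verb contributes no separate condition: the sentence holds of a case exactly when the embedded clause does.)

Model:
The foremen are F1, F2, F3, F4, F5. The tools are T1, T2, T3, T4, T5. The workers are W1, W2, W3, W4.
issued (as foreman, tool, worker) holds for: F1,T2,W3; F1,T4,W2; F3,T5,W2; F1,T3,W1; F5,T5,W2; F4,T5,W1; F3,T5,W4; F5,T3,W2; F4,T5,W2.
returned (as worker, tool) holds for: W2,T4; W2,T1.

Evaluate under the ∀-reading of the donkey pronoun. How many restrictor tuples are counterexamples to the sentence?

8

"him" takes "a worker" as antecedent and "it" takes "a tool"; both are donkey pronouns co-varying with the restrictor.
Strong reading: for every (f,t,w) with issued(f,t,w), returned(w,t).
Restrictor triples: (F1,T2,W3)→returned(W3,T2) ✗  (F1,T3,W1)→returned(W1,T3) ✗  (F1,T4,W2)→returned(W2,T4) ✓  (F3,T5,W2)→returned(W2,T5) ✗  (F3,T5,W4)→returned(W4,T5) ✗  (F4,T5,W1)→returned(W1,T5) ✗  (F4,T5,W2)→returned(W2,T5) ✗  (F5,T3,W2)→returned(W2,T3) ✗  (F5,T5,W2)→returned(W2,T5) ✗
Counterexamples (restrictor triples failing the scope): 8.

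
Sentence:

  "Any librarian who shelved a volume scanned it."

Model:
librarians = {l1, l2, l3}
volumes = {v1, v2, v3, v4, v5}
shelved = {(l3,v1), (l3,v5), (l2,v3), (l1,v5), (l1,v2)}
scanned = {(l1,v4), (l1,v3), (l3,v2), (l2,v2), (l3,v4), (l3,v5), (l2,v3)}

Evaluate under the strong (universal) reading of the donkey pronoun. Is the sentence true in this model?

"it" takes "a volume" as antecedent — a donkey pronoun bound across the clause boundary.
Strong reading: for every (l,v) with shelved(l,v), scanned(l,v).
Restrictor pairs: (l1,v2) ✗  (l1,v5) ✗  (l2,v3) ✓  (l3,v1) ✗  (l3,v5) ✓
Counterexample: (l1,v2) is in shelved but fails the scope.

False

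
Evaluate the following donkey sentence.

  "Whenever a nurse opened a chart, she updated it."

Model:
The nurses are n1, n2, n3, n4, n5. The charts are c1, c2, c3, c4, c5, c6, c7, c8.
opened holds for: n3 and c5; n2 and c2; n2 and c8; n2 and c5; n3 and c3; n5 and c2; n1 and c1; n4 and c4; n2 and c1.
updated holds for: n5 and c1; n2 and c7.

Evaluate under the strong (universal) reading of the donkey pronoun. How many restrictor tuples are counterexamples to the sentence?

"it" takes "a chart" as antecedent — a donkey pronoun bound across the clause boundary.
Strong reading: for every (n,c) with opened(n,c), updated(n,c).
Restrictor pairs: (n1,c1) ✗  (n2,c1) ✗  (n2,c2) ✗  (n2,c5) ✗  (n2,c8) ✗  (n3,c3) ✗  (n3,c5) ✗  (n4,c4) ✗  (n5,c2) ✗
Counterexamples (restrictor pairs failing the scope): 9.

9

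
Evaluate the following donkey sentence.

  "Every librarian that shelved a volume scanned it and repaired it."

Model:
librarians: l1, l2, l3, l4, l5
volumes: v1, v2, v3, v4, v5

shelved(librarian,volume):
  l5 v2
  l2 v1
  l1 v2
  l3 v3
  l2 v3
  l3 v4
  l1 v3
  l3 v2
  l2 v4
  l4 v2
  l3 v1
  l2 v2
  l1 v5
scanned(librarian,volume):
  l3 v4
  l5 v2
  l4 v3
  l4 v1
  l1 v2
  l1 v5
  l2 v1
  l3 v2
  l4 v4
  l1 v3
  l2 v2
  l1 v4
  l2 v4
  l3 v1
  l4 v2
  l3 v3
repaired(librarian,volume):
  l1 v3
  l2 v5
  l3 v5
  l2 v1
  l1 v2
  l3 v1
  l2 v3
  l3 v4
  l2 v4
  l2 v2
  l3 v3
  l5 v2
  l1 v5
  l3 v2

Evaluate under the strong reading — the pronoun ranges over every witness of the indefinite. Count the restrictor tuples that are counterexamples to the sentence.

2

"it" takes "a volume" as antecedent — a donkey pronoun bound across the clause boundary.
Strong reading: for every (l,v) with shelved(l,v), scanned(l,v) ∧ repaired(l,v).
Restrictor pairs: (l1,v2) ✓  (l1,v3) ✓  (l1,v5) ✓  (l2,v1) ✓  (l2,v2) ✓  (l2,v3) ✗  (l2,v4) ✓  (l3,v1) ✓  (l3,v2) ✓  (l3,v3) ✓  (l3,v4) ✓  (l4,v2) ✗  (l5,v2) ✓
Counterexamples (restrictor pairs failing the scope): 2.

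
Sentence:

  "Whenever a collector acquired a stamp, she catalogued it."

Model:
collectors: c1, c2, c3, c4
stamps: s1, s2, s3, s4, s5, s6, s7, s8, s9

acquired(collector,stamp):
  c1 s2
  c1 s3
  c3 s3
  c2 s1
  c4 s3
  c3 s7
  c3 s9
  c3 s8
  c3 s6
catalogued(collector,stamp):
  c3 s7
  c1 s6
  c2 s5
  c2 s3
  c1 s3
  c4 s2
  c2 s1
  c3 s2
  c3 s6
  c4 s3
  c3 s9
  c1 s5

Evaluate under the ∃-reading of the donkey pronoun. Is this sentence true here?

True

"it" takes "a stamp" as antecedent — a donkey pronoun bound across the clause boundary.
Weak reading: every collector c with some acquired-stamp has at least one acquired-stamp s such that catalogued(c,s).
Per collector: c1:✓  c2:✓  c3:✓  c4:✓
Every collector in the restrictor has a witness.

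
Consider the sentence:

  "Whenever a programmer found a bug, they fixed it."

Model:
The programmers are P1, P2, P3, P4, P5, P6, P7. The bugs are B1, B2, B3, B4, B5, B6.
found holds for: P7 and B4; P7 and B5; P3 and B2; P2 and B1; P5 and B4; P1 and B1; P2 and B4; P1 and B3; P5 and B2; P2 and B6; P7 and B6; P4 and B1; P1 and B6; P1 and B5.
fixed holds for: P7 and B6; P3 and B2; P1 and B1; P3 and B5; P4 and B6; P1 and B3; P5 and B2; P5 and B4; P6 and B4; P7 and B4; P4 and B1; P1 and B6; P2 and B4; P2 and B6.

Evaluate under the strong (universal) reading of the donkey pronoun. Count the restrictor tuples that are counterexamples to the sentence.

"it" takes "a bug" as antecedent — a donkey pronoun bound across the clause boundary.
Strong reading: for every (p,b) with found(p,b), fixed(p,b).
Restrictor pairs: (P1,B1) ✓  (P1,B3) ✓  (P1,B5) ✗  (P1,B6) ✓  (P2,B1) ✗  (P2,B4) ✓  (P2,B6) ✓  (P3,B2) ✓  (P4,B1) ✓  (P5,B2) ✓  (P5,B4) ✓  (P7,B4) ✓  (P7,B5) ✗  (P7,B6) ✓
Counterexamples (restrictor pairs failing the scope): 3.

3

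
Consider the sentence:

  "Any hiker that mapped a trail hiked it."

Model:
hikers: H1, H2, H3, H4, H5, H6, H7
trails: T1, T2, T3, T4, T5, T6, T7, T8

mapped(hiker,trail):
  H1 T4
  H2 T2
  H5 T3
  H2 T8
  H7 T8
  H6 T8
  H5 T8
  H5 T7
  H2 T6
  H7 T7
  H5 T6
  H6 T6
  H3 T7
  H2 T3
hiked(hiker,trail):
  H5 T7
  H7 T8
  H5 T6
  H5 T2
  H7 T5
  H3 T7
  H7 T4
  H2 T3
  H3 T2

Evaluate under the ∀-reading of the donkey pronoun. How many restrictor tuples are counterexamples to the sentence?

"it" takes "a trail" as antecedent — a donkey pronoun bound across the clause boundary.
Strong reading: for every (h,t) with mapped(h,t), hiked(h,t).
Restrictor pairs: (H1,T4) ✗  (H2,T2) ✗  (H2,T3) ✓  (H2,T6) ✗  (H2,T8) ✗  (H3,T7) ✓  (H5,T3) ✗  (H5,T6) ✓  (H5,T7) ✓  (H5,T8) ✗  (H6,T6) ✗  (H6,T8) ✗  (H7,T7) ✗  (H7,T8) ✓
Counterexamples (restrictor pairs failing the scope): 9.

9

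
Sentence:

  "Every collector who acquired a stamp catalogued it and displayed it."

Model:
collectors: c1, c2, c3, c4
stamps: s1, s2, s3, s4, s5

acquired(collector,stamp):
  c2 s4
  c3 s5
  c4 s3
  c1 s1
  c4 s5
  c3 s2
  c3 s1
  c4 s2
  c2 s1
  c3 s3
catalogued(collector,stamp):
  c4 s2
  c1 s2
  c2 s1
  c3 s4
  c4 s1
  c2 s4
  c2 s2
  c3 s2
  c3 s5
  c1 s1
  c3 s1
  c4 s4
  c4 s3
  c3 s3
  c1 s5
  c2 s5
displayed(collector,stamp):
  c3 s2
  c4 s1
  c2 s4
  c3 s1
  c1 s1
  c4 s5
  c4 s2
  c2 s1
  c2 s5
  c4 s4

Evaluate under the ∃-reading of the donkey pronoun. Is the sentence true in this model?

True

"it" takes "a stamp" as antecedent — a donkey pronoun bound across the clause boundary.
Weak reading: every collector c with some acquired-stamp has at least one acquired-stamp s such that catalogued(c,s) ∧ displayed(c,s).
Per collector: c1:✓  c2:✓  c3:✓  c4:✓
Every collector in the restrictor has a witness.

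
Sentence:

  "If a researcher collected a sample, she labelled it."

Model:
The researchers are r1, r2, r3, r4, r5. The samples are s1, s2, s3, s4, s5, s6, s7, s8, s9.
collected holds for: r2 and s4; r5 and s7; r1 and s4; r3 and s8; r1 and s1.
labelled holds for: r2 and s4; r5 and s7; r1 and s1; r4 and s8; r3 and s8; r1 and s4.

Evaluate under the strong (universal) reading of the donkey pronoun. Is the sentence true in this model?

"it" takes "a sample" as antecedent — a donkey pronoun bound across the clause boundary.
Strong reading: for every (r,s) with collected(r,s), labelled(r,s).
Restrictor pairs: (r1,s1) ✓  (r1,s4) ✓  (r2,s4) ✓  (r3,s8) ✓  (r5,s7) ✓
Every restrictor pair satisfies the scope.

True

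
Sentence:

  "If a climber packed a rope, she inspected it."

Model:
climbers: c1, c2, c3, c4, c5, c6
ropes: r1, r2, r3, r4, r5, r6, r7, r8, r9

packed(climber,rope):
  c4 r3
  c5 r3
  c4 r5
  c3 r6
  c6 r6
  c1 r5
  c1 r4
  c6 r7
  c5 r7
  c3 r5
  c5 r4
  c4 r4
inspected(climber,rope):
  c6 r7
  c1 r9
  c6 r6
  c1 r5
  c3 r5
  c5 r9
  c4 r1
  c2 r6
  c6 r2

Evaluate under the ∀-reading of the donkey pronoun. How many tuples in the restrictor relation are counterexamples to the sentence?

"it" takes "a rope" as antecedent — a donkey pronoun bound across the clause boundary.
Strong reading: for every (c,r) with packed(c,r), inspected(c,r).
Restrictor pairs: (c1,r4) ✗  (c1,r5) ✓  (c3,r5) ✓  (c3,r6) ✗  (c4,r3) ✗  (c4,r4) ✗  (c4,r5) ✗  (c5,r3) ✗  (c5,r4) ✗  (c5,r7) ✗  (c6,r6) ✓  (c6,r7) ✓
Counterexamples (restrictor pairs failing the scope): 8.

8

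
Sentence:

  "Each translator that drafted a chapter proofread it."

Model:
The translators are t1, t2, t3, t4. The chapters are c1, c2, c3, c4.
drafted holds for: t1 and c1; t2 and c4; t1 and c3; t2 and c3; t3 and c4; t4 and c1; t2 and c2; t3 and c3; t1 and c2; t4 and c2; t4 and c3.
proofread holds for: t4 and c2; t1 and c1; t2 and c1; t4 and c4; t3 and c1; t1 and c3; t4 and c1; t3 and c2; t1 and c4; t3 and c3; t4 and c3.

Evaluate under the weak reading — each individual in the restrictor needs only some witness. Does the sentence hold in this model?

"it" takes "a chapter" as antecedent — a donkey pronoun bound across the clause boundary.
Weak reading: every translator t with some drafted-chapter has at least one drafted-chapter c such that proofread(t,c).
Per translator: t1:✓  t2:✗  t3:✓  t4:✓
t2 has no witness among its drafted-chapters.

False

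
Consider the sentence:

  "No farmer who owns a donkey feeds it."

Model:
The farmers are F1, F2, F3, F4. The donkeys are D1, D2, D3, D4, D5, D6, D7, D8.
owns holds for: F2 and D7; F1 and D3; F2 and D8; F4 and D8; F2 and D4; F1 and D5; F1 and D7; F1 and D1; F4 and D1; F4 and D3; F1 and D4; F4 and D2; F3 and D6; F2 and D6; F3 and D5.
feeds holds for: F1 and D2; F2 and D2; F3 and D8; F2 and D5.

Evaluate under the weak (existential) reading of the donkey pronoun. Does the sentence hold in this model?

"it" takes "a donkey" as antecedent — a donkey pronoun bound across the clause boundary.
Truth condition: for no (f,d) with owns(f,d) does feeds(f,d) hold.
Restrictor pairs — does the scope hold? (F1,D1):fails  (F1,D3):fails  (F1,D4):fails  (F1,D5):fails  (F1,D7):fails  (F2,D4):fails  (F2,D6):fails  (F2,D7):fails  (F2,D8):fails  (F3,D5):fails  (F3,D6):fails  (F4,D1):fails  (F4,D2):fails  (F4,D3):fails  (F4,D8):fails
Scope holds for no restrictor pair, so the sentence is true.

True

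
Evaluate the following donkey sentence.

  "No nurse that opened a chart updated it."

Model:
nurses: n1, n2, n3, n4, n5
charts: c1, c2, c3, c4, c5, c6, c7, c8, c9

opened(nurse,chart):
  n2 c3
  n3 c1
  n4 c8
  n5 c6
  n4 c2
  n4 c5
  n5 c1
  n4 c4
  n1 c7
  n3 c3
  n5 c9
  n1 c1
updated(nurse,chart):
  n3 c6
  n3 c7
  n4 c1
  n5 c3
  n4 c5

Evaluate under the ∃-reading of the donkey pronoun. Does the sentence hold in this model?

False

"it" takes "a chart" as antecedent — a donkey pronoun bound across the clause boundary.
Truth condition: for no (n,c) with opened(n,c) does updated(n,c) hold.
Restrictor pairs — does the scope hold? (n1,c1):fails  (n1,c7):fails  (n2,c3):fails  (n3,c1):fails  (n3,c3):fails  (n4,c2):fails  (n4,c4):fails  (n4,c5):holds  (n4,c8):fails  (n5,c1):fails  (n5,c6):fails  (n5,c9):fails
Scope holds for 1 pair(s), so the sentence is false.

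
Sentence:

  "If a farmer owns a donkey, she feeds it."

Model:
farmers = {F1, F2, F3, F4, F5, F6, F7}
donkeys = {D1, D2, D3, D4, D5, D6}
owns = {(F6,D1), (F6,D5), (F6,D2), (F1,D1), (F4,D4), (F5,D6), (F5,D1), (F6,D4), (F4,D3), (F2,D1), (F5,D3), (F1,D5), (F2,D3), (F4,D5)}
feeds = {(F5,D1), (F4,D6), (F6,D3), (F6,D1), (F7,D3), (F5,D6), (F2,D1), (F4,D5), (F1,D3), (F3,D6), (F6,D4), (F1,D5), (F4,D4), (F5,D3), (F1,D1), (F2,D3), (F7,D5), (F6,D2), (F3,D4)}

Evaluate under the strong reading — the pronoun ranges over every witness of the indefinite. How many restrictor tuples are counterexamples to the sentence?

2

"it" takes "a donkey" as antecedent — a donkey pronoun bound across the clause boundary.
Strong reading: for every (f,d) with owns(f,d), feeds(f,d).
Restrictor pairs: (F1,D1) ✓  (F1,D5) ✓  (F2,D1) ✓  (F2,D3) ✓  (F4,D3) ✗  (F4,D4) ✓  (F4,D5) ✓  (F5,D1) ✓  (F5,D3) ✓  (F5,D6) ✓  (F6,D1) ✓  (F6,D2) ✓  (F6,D4) ✓  (F6,D5) ✗
Counterexamples (restrictor pairs failing the scope): 2.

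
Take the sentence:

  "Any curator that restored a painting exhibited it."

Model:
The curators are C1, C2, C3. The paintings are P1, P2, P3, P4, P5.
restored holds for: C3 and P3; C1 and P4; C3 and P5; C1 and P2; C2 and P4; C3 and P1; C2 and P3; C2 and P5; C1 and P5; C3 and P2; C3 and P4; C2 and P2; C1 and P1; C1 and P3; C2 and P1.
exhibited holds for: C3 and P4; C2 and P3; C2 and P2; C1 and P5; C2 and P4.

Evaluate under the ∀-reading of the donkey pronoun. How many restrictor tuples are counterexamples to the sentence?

"it" takes "a painting" as antecedent — a donkey pronoun bound across the clause boundary.
Strong reading: for every (c,p) with restored(c,p), exhibited(c,p).
Restrictor pairs: (C1,P1) ✗  (C1,P2) ✗  (C1,P3) ✗  (C1,P4) ✗  (C1,P5) ✓  (C2,P1) ✗  (C2,P2) ✓  (C2,P3) ✓  (C2,P4) ✓  (C2,P5) ✗  (C3,P1) ✗  (C3,P2) ✗  (C3,P3) ✗  (C3,P4) ✓  (C3,P5) ✗
Counterexamples (restrictor pairs failing the scope): 10.

10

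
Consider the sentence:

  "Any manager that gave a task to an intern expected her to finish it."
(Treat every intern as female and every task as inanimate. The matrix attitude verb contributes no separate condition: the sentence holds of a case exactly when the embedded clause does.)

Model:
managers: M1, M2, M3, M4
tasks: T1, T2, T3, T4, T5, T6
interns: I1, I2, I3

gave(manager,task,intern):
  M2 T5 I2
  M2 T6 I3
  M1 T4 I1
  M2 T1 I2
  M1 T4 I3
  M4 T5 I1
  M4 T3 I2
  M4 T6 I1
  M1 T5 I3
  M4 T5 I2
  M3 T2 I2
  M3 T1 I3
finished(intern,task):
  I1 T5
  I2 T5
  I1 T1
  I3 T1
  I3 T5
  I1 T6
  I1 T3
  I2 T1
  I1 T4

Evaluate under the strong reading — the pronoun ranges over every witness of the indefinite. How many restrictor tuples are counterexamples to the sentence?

"her" takes "an intern" as antecedent and "it" takes "a task"; both are donkey pronouns co-varying with the restrictor.
Strong reading: for every (m,t,i) with gave(m,t,i), finished(i,t).
Restrictor triples: (M1,T4,I1)→finished(I1,T4) ✓  (M1,T4,I3)→finished(I3,T4) ✗  (M1,T5,I3)→finished(I3,T5) ✓  (M2,T1,I2)→finished(I2,T1) ✓  (M2,T5,I2)→finished(I2,T5) ✓  (M2,T6,I3)→finished(I3,T6) ✗  (M3,T1,I3)→finished(I3,T1) ✓  (M3,T2,I2)→finished(I2,T2) ✗  (M4,T3,I2)→finished(I2,T3) ✗  (M4,T5,I1)→finished(I1,T5) ✓  (M4,T5,I2)→finished(I2,T5) ✓  (M4,T6,I1)→finished(I1,T6) ✓
Counterexamples (restrictor triples failing the scope): 4.

4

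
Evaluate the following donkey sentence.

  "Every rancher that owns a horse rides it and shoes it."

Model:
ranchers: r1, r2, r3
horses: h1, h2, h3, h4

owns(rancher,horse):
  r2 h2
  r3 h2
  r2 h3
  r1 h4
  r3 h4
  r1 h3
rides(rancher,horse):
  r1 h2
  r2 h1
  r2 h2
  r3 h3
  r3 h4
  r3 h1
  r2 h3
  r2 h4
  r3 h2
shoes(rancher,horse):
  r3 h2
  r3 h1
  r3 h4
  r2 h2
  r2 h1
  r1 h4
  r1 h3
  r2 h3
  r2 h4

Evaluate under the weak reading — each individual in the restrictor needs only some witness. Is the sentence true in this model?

"it" takes "a horse" as antecedent — a donkey pronoun bound across the clause boundary.
Weak reading: every rancher r with some owns-horse has at least one owns-horse h such that rides(r,h) ∧ shoes(r,h).
Per rancher: r1:✗  r2:✓  r3:✓
r1 has no witness among its owns-horses.

False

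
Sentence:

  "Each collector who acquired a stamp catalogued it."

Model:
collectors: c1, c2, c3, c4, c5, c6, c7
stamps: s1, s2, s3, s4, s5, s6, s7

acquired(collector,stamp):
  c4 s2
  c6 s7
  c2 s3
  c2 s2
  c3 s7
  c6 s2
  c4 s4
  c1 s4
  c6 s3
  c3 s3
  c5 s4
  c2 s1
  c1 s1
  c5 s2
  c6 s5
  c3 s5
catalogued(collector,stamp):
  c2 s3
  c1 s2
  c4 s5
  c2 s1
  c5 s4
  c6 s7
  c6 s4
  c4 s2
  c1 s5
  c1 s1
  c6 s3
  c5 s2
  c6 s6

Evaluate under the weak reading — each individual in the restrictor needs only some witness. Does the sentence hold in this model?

"it" takes "a stamp" as antecedent — a donkey pronoun bound across the clause boundary.
Weak reading: every collector c with some acquired-stamp has at least one acquired-stamp s such that catalogued(c,s).
Per collector: c1:✓  c2:✓  c3:✗  c4:✓  c5:✓  c6:✓
c3 has no witness among its acquired-stamps.

False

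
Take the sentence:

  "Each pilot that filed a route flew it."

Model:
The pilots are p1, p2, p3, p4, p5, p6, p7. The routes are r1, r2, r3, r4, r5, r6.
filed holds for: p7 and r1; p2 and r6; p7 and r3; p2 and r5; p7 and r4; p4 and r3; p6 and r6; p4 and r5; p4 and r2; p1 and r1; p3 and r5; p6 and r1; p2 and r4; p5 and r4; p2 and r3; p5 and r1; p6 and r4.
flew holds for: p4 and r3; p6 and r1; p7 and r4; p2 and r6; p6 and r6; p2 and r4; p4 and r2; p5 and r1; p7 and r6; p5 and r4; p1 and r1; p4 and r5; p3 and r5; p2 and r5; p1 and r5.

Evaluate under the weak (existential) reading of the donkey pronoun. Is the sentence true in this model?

True

"it" takes "a route" as antecedent — a donkey pronoun bound across the clause boundary.
Weak reading: every pilot p with some filed-route has at least one filed-route r such that flew(p,r).
Per pilot: p1:✓  p2:✓  p3:✓  p4:✓  p5:✓  p6:✓  p7:✓
Every pilot in the restrictor has a witness.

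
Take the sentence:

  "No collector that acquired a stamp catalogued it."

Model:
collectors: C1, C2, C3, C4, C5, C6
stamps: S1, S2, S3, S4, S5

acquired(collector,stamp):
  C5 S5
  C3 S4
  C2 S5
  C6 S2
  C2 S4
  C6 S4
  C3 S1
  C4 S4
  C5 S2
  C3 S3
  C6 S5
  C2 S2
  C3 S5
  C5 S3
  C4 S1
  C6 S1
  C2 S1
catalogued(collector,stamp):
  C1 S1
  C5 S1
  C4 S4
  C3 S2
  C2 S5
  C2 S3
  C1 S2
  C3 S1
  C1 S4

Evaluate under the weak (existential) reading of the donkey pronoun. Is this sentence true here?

"it" takes "a stamp" as antecedent — a donkey pronoun bound across the clause boundary.
Truth condition: for no (c,s) with acquired(c,s) does catalogued(c,s) hold.
Restrictor pairs — does the scope hold? (C2,S1):fails  (C2,S2):fails  (C2,S4):fails  (C2,S5):holds  (C3,S1):holds  (C3,S3):fails  (C3,S4):fails  (C3,S5):fails  (C4,S1):fails  (C4,S4):holds  (C5,S2):fails  (C5,S3):fails  (C5,S5):fails  (C6,S1):fails  (C6,S2):fails  (C6,S4):fails  (C6,S5):fails
Scope holds for 3 pair(s), so the sentence is false.

False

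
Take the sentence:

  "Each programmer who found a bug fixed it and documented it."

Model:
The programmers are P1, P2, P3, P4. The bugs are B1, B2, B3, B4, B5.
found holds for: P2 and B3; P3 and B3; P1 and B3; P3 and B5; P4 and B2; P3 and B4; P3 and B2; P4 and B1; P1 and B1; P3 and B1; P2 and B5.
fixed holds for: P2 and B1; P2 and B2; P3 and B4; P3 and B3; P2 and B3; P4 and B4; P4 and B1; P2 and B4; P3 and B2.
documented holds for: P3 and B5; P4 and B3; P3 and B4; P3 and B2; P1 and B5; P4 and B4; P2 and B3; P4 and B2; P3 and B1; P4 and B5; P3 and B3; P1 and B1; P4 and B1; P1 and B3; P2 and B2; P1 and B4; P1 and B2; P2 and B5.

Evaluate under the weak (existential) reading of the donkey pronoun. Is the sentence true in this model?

False

"it" takes "a bug" as antecedent — a donkey pronoun bound across the clause boundary.
Weak reading: every programmer p with some found-bug has at least one found-bug b such that fixed(p,b) ∧ documented(p,b).
Per programmer: P1:✗  P2:✓  P3:✓  P4:✓
P1 has no witness among its found-bugs.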